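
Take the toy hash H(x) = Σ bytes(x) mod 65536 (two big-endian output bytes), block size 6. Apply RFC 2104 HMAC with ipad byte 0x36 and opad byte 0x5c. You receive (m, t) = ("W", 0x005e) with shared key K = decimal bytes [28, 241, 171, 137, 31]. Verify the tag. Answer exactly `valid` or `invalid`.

invalid

Key decimal bytes [28, 241, 171, 137, 31] = 1c f1 ab 89 1f is 5 bytes ≤ B = 6; zero-pad to 6 bytes: K' = 1c f1 ab 89 1f 00.
K' ⊕ ipad = 2a c7 9d bf 29 36; K' ⊕ opad = 40 ad f7 d5 43 5c.
Inner hash: sum = 42+199+157+191+41+54+87 = 771 → 03 03.
Outer hash (recomputed tag): sum = 64+173+247+213+67+92+3+3 = 862 → 03 5e.
Recomputed tag = 035e; claimed = 005e → mismatch.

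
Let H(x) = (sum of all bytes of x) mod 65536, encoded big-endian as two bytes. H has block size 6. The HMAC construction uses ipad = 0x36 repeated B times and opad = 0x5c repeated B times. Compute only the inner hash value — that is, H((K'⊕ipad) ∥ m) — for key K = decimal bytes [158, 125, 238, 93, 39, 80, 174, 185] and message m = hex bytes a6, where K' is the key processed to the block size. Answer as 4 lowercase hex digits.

Key decimal bytes [158, 125, 238, 93, 39, 80, 174, 185] = 9e 7d ee 5d 27 50 ae b9 is 8 bytes > B = 6, so hash it first: H(key) = 04 44, then zero-pad to 6 bytes: K' = 04 44 00 00 00 00.
K' ⊕ ipad = 32 72 36 36 36 36.
Inner input = 32 72 36 36 36 36 ∥ a6.
Inner hash: sum = 50+114+54+54+54+54+166 = 546 → 02 22.

0222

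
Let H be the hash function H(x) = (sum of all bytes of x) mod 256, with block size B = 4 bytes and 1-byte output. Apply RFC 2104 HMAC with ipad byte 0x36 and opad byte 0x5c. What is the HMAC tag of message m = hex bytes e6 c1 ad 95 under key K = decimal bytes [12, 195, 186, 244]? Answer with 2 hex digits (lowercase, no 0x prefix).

Key decimal bytes [12, 195, 186, 244] = 0c c3 ba f4 is exactly B = 4 bytes: K' = 0c c3 ba f4.
K' ⊕ ipad = 3a f5 8c c2.  K' ⊕ opad = 50 9f e6 a8.
Inner input = (K'⊕ipad) ∥ m = 3a f5 8c c2 ∥ e6 c1 ad 95.
Inner hash: sum = 58+245+140+194+230+193+173+149 = 1382; mod 256 = 102 → 66.
Outer input = (K'⊕opad) ∥ inner = 50 9f e6 a8 ∥ 66.
Outer hash (tag): sum = 80+159+230+168+102 = 739; mod 256 = 227 → e3.

e3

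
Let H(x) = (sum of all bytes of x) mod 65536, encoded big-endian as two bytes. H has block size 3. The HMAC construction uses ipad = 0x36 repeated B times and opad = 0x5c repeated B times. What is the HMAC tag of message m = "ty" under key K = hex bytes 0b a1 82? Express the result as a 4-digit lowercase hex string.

02a9

Key hex bytes 0b a1 82 is exactly B = 3 bytes: K' = 0b a1 82.
K' ⊕ ipad = 3d 97 b4.  K' ⊕ opad = 57 fd de.
Inner input = (K'⊕ipad) ∥ m = 3d 97 b4 ∥ 74 79.
Inner hash: sum = 61+151+180+116+121 = 629 → 02 75.
Outer input = (K'⊕opad) ∥ inner = 57 fd de ∥ 02 75.
Outer hash (tag): sum = 87+253+222+2+117 = 681 → 02 a9.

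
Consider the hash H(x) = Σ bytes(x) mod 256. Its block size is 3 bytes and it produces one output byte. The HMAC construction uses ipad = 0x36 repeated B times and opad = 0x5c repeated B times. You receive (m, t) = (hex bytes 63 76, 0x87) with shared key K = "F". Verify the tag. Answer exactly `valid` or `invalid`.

Key "F" = 46 is 1 byte ≤ B = 3; zero-pad to 3 bytes: K' = 46 00 00.
K' ⊕ ipad = 70 36 36; K' ⊕ opad = 1a 5c 5c.
Inner hash: sum = 112+54+54+99+118 = 437; mod 256 = 181 → b5.
Outer hash (recomputed tag): sum = 26+92+92+181 = 391; mod 256 = 135 → 87.
Recomputed tag = 87; claimed = 87 → match.

valid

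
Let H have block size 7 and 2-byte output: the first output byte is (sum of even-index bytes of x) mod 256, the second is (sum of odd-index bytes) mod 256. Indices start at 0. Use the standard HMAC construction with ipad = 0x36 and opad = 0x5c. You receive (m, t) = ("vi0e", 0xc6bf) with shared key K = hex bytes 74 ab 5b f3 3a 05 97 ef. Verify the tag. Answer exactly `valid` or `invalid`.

invalid

Key hex bytes 74 ab 5b f3 3a 05 97 ef is 8 bytes > B = 7, so hash it first: H(key) = a0 92, then zero-pad to 7 bytes: K' = a0 92 00 00 00 00 00.
K' ⊕ ipad = 96 a4 36 36 36 36 36; K' ⊕ opad = fc ce 5c 5c 5c 5c 5c.
Inner hash: even-index sum = 518 mod 256 = 6; odd-index sum = 438 mod 256 = 182 → 06 b6.
Outer hash (recomputed tag): even-index sum = 710 mod 256 = 198; odd-index sum = 396 mod 256 = 140 → c6 8c.
Recomputed tag = c68c; claimed = c6bf → mismatch.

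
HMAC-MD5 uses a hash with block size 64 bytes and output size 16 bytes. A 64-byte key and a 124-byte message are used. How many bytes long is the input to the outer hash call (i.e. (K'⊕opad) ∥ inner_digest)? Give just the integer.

80

Key is 64 ≤ 64 bytes, zero-padded: |K'| = 64.
Outer input = (K'⊕opad) ∥ H(inner) → 64 + 16 = 80 bytes.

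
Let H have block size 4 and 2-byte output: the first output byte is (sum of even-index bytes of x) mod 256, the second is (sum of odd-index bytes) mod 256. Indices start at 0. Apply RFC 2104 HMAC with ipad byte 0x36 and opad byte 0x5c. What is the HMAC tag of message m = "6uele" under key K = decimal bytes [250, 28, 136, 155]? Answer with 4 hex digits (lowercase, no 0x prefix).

04bf

Key decimal bytes [250, 28, 136, 155] = fa 1c 88 9b is exactly B = 4 bytes: K' = fa 1c 88 9b.
K' ⊕ ipad = cc 2a be ad.  K' ⊕ opad = a6 40 d4 c7.
Inner input = (K'⊕ipad) ∥ m = cc 2a be ad ∥ 36 75 65 6c 65.
Inner hash: even-index sum = 650 mod 256 = 138; odd-index sum = 440 mod 256 = 184 → 8a b8.
Outer input = (K'⊕opad) ∥ inner = a6 40 d4 c7 ∥ 8a b8.
Outer hash (tag): even-index sum = 516 mod 256 = 4; odd-index sum = 447 mod 256 = 191 → 04 bf.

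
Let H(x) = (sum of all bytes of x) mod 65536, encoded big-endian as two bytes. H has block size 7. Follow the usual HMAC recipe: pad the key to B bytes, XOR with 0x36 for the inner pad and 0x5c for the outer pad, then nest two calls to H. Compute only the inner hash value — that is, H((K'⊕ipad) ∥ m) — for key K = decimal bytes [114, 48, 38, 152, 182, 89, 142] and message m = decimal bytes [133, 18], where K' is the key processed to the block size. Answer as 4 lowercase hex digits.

0346

Key decimal bytes [114, 48, 38, 152, 182, 89, 142] = 72 30 26 98 b6 59 8e is exactly B = 7 bytes: K' = 72 30 26 98 b6 59 8e.
K' ⊕ ipad = 44 06 10 ae 80 6f b8.
Inner input = 44 06 10 ae 80 6f b8 ∥ 85 12.
Inner hash: sum = 68+6+16+174+128+111+184+133+18 = 838 → 03 46.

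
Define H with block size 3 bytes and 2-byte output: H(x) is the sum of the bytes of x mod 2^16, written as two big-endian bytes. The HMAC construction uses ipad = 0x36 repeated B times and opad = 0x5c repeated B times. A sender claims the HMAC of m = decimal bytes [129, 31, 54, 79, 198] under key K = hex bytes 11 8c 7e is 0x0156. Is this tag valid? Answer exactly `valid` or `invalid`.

valid

Key hex bytes 11 8c 7e is exactly B = 3 bytes: K' = 11 8c 7e.
K' ⊕ ipad = 27 ba 48; K' ⊕ opad = 4d d0 22.
Inner hash: sum = 39+186+72+129+31+54+79+198 = 788 → 03 14.
Outer hash (recomputed tag): sum = 77+208+34+3+20 = 342 → 01 56.
Recomputed tag = 0156; claimed = 0156 → match.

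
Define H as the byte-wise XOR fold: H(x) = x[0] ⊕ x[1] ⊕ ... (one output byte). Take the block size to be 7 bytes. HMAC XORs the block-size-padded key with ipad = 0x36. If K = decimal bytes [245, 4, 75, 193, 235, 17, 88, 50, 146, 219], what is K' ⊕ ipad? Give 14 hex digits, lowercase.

94363636363636

Key decimal bytes [245, 4, 75, 193, 235, 17, 88, 50, 146, 219] = f5 04 4b c1 eb 11 58 32 92 db is 10 bytes > B = 7, so hash it first: H(key) = a2, then zero-pad to 7 bytes: K' = a2 00 00 00 00 00 00.
XOR each byte with 0x36: a2⊕36=94, 00⊕36=36, 00⊕36=36, 00⊕36=36, 00⊕36=36, 00⊕36=36, 00⊕36=36.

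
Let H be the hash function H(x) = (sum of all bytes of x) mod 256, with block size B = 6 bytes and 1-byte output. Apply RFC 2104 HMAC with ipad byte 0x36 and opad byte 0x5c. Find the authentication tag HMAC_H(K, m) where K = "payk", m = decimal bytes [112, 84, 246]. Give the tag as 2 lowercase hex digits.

ec

Key "payk" = 70 61 79 6b is 4 bytes ≤ B = 6; zero-pad to 6 bytes: K' = 70 61 79 6b 00 00.
K' ⊕ ipad = 46 57 4f 5d 36 36.  K' ⊕ opad = 2c 3d 25 37 5c 5c.
Inner input = (K'⊕ipad) ∥ m = 46 57 4f 5d 36 36 ∥ 70 54 f6.
Inner hash: sum = 70+87+79+93+54+54+112+84+246 = 879; mod 256 = 111 → 6f.
Outer input = (K'⊕opad) ∥ inner = 2c 3d 25 37 5c 5c ∥ 6f.
Outer hash (tag): sum = 44+61+37+55+92+92+111 = 492; mod 256 = 236 → ec.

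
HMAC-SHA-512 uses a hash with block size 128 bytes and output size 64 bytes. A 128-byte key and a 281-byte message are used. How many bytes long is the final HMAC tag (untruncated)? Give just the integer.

The tag is one SHA-512 digest: 64 bytes.

64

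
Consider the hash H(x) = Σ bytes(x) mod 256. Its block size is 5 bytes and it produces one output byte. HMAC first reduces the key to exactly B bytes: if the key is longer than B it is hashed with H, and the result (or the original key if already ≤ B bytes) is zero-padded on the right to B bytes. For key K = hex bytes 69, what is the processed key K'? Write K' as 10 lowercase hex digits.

6900000000

Key hex bytes 69 is 1 byte ≤ B = 5; zero-pad to 5 bytes: K' = 69 00 00 00 00.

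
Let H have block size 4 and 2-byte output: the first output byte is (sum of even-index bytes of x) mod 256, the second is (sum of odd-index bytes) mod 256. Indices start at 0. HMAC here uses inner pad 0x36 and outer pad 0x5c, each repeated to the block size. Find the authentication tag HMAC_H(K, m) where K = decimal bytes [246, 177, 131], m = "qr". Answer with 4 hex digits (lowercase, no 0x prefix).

6f78

Key decimal bytes [246, 177, 131] = f6 b1 83 is 3 bytes ≤ B = 4; zero-pad to 4 bytes: K' = f6 b1 83 00.
K' ⊕ ipad = c0 87 b5 36.  K' ⊕ opad = aa ed df 5c.
Inner input = (K'⊕ipad) ∥ m = c0 87 b5 36 ∥ 71 72.
Inner hash: even-index sum = 486 mod 256 = 230; odd-index sum = 303 mod 256 = 47 → e6 2f.
Outer input = (K'⊕opad) ∥ inner = aa ed df 5c ∥ e6 2f.
Outer hash (tag): even-index sum = 623 mod 256 = 111; odd-index sum = 376 mod 256 = 120 → 6f 78.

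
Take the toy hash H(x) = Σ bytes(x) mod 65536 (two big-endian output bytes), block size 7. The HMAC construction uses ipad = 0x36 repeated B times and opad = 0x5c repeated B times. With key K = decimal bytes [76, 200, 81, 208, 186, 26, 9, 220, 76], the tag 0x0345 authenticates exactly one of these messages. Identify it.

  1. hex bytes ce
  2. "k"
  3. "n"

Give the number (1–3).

Key decimal bytes [76, 200, 81, 208, 186, 26, 9, 220, 76] = 4c c8 51 d0 ba 1a 09 dc 4c is 9 bytes > B = 7, so hash it first: H(key) = 04 3a, then zero-pad to 7 bytes: K' = 04 3a 00 00 00 00 00.
K' ⊕ ipad = 32 0c 36 36 36 36 36; K' ⊕ opad = 58 66 5c 5c 5c 5c 5c.
m1: inner = H(32 0c 36 36 36 36 36 ce) = 02 1a; tag = H(58 66 5c 5c 5c 5c 5c 02 1a) = 02a6
m2: inner = H(32 0c 36 36 36 36 36 6b) = 01 b7; tag = H(58 66 5c 5c 5c 5c 5c 01 b7) = 0342
m3: inner = H(32 0c 36 36 36 36 36 6e) = 01 ba; tag = H(58 66 5c 5c 5c 5c 5c 01 ba) = 0345 ← matches

3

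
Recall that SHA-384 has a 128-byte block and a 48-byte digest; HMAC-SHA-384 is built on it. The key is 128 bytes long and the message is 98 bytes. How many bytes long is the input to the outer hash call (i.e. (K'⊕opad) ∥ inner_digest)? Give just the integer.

176

Key is 128 ≤ 128 bytes, zero-padded: |K'| = 128.
Outer input = (K'⊕opad) ∥ H(inner) → 128 + 48 = 176 bytes.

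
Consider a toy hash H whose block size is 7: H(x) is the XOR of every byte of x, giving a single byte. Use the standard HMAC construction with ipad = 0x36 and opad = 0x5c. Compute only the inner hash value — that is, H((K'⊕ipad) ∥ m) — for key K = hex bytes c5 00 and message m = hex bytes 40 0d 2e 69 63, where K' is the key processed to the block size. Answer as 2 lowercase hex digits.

Key hex bytes c5 00 is 2 bytes ≤ B = 7; zero-pad to 7 bytes: K' = c5 00 00 00 00 00 00.
K' ⊕ ipad = f3 36 36 36 36 36 36.
Inner input = f3 36 36 36 36 36 36 ∥ 40 0d 2e 69 63.
Inner hash: XOR f3⊕36⊕36⊕36⊕36⊕36⊕36⊕40⊕0d⊕2e⊕69⊕63 = 9a.

9a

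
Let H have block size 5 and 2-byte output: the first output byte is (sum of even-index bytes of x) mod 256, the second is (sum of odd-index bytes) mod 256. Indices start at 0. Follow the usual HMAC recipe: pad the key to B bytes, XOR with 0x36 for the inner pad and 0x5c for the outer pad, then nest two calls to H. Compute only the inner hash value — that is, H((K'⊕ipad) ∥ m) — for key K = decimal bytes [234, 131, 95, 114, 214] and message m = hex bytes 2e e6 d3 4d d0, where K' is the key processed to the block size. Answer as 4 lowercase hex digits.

58ca

Key decimal bytes [234, 131, 95, 114, 214] = ea 83 5f 72 d6 is exactly B = 5 bytes: K' = ea 83 5f 72 d6.
K' ⊕ ipad = dc b5 69 44 e0.
Inner input = dc b5 69 44 e0 ∥ 2e e6 d3 4d d0.
Inner hash: even-index sum = 856 mod 256 = 88; odd-index sum = 714 mod 256 = 202 → 58 ca.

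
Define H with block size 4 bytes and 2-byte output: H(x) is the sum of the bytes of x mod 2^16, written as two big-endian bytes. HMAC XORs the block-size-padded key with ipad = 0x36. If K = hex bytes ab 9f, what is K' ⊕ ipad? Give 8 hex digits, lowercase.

9da93636

Key hex bytes ab 9f is 2 bytes ≤ B = 4; zero-pad to 4 bytes: K' = ab 9f 00 00.
XOR each byte with 0x36: ab⊕36=9d, 9f⊕36=a9, 00⊕36=36, 00⊕36=36.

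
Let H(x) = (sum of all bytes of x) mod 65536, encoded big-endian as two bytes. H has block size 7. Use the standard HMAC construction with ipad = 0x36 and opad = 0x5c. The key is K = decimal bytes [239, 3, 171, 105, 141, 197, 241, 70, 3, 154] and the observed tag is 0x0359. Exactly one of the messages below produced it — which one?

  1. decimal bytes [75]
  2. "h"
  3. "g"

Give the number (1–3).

2

Key decimal bytes [239, 3, 171, 105, 141, 197, 241, 70, 3, 154] = ef 03 ab 69 8d c5 f1 46 03 9a is 10 bytes > B = 7, so hash it first: H(key) = 05 2c, then zero-pad to 7 bytes: K' = 05 2c 00 00 00 00 00.
K' ⊕ ipad = 33 1a 36 36 36 36 36; K' ⊕ opad = 59 70 5c 5c 5c 5c 5c.
m1: inner = H(33 1a 36 36 36 36 36 4b) = 01 a6; tag = H(59 70 5c 5c 5c 5c 5c 01 a6) = 033c
m2: inner = H(33 1a 36 36 36 36 36 68) = 01 c3; tag = H(59 70 5c 5c 5c 5c 5c 01 c3) = 0359 ← matches
m3: inner = H(33 1a 36 36 36 36 36 67) = 01 c2; tag = H(59 70 5c 5c 5c 5c 5c 01 c2) = 0358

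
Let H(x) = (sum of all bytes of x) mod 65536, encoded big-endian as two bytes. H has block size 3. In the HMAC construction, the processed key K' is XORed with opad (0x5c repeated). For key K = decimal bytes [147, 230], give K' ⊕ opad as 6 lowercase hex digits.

cfba5c

Key decimal bytes [147, 230] = 93 e6 is 2 bytes ≤ B = 3; zero-pad to 3 bytes: K' = 93 e6 00.
XOR each byte with 0x5c: 93⊕5c=cf, e6⊕5c=ba, 00⊕5c=5c.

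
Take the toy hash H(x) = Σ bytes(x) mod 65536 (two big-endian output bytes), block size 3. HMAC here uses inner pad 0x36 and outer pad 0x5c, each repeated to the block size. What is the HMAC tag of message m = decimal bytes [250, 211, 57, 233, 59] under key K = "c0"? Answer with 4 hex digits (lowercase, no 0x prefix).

01c5

Key "c0" = 63 30 is 2 bytes ≤ B = 3; zero-pad to 3 bytes: K' = 63 30 00.
K' ⊕ ipad = 55 06 36.  K' ⊕ opad = 3f 6c 5c.
Inner input = (K'⊕ipad) ∥ m = 55 06 36 ∥ fa d3 39 e9 3b.
Inner hash: sum = 85+6+54+250+211+57+233+59 = 955 → 03 bb.
Outer input = (K'⊕opad) ∥ inner = 3f 6c 5c ∥ 03 bb.
Outer hash (tag): sum = 63+108+92+3+187 = 453 → 01 c5.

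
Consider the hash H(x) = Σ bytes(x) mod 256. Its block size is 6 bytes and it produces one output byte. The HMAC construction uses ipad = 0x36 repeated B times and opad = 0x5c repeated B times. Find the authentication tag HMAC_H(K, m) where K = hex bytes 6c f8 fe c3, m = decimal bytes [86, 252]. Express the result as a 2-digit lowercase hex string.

70

Key hex bytes 6c f8 fe c3 is 4 bytes ≤ B = 6; zero-pad to 6 bytes: K' = 6c f8 fe c3 00 00.
K' ⊕ ipad = 5a ce c8 f5 36 36.  K' ⊕ opad = 30 a4 a2 9f 5c 5c.
Inner input = (K'⊕ipad) ∥ m = 5a ce c8 f5 36 36 ∥ 56 fc.
Inner hash: sum = 90+206+200+245+54+54+86+252 = 1187; mod 256 = 163 → a3.
Outer input = (K'⊕opad) ∥ inner = 30 a4 a2 9f 5c 5c ∥ a3.
Outer hash (tag): sum = 48+164+162+159+92+92+163 = 880; mod 256 = 112 → 70.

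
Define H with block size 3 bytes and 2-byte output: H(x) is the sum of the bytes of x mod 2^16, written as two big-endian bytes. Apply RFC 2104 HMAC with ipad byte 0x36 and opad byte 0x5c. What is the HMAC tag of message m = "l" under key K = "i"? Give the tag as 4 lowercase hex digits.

Key "i" = 69 is 1 byte ≤ B = 3; zero-pad to 3 bytes: K' = 69 00 00.
K' ⊕ ipad = 5f 36 36.  K' ⊕ opad = 35 5c 5c.
Inner input = (K'⊕ipad) ∥ m = 5f 36 36 ∥ 6c.
Inner hash: sum = 95+54+54+108 = 311 → 01 37.
Outer input = (K'⊕opad) ∥ inner = 35 5c 5c ∥ 01 37.
Outer hash (tag): sum = 53+92+92+1+55 = 293 → 01 25.

0125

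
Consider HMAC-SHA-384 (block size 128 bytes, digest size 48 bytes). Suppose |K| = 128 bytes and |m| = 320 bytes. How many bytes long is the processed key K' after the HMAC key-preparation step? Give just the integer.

Key is 128 ≤ 128 bytes, zero-padded: |K'| = 128.

128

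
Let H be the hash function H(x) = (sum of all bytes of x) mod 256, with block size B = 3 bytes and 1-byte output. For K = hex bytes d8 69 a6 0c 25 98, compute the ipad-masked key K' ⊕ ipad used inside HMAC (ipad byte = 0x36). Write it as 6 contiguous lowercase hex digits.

Key hex bytes d8 69 a6 0c 25 98 is 6 bytes > B = 3, so hash it first: H(key) = b0, then zero-pad to 3 bytes: K' = b0 00 00.
XOR each byte with 0x36: b0⊕36=86, 00⊕36=36, 00⊕36=36.

863636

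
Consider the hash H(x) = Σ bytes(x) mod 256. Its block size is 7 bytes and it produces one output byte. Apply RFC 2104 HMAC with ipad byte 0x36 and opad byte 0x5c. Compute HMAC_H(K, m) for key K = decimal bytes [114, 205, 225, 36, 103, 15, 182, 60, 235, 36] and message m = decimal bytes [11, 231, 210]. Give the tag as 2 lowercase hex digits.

Key decimal bytes [114, 205, 225, 36, 103, 15, 182, 60, 235, 36] = 72 cd e1 24 67 0f b6 3c eb 24 is 10 bytes > B = 7, so hash it first: H(key) = bb, then zero-pad to 7 bytes: K' = bb 00 00 00 00 00 00.
K' ⊕ ipad = 8d 36 36 36 36 36 36.  K' ⊕ opad = e7 5c 5c 5c 5c 5c 5c.
Inner input = (K'⊕ipad) ∥ m = 8d 36 36 36 36 36 36 ∥ 0b e7 d2.
Inner hash: sum = 141+54+54+54+54+54+54+11+231+210 = 917; mod 256 = 149 → 95.
Outer input = (K'⊕opad) ∥ inner = e7 5c 5c 5c 5c 5c 5c ∥ 95.
Outer hash (tag): sum = 231+92+92+92+92+92+92+149 = 932; mod 256 = 164 → a4.

a4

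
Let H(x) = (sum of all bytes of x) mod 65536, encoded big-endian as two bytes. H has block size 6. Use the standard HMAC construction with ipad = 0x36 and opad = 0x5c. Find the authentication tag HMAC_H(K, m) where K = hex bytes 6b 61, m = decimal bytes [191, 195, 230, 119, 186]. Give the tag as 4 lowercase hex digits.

020e

Key hex bytes 6b 61 is 2 bytes ≤ B = 6; zero-pad to 6 bytes: K' = 6b 61 00 00 00 00.
K' ⊕ ipad = 5d 57 36 36 36 36.  K' ⊕ opad = 37 3d 5c 5c 5c 5c.
Inner input = (K'⊕ipad) ∥ m = 5d 57 36 36 36 36 ∥ bf c3 e6 77 ba.
Inner hash: sum = 93+87+54+54+54+54+191+195+230+119+186 = 1317 → 05 25.
Outer input = (K'⊕opad) ∥ inner = 37 3d 5c 5c 5c 5c ∥ 05 25.
Outer hash (tag): sum = 55+61+92+92+92+92+5+37 = 526 → 02 0e.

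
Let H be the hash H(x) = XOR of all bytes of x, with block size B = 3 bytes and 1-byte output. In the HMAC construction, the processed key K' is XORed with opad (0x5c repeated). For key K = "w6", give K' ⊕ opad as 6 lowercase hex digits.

Key "w6" = 77 36 is 2 bytes ≤ B = 3; zero-pad to 3 bytes: K' = 77 36 00.
XOR each byte with 0x5c: 77⊕5c=2b, 36⊕5c=6a, 00⊕5c=5c.

2b6a5c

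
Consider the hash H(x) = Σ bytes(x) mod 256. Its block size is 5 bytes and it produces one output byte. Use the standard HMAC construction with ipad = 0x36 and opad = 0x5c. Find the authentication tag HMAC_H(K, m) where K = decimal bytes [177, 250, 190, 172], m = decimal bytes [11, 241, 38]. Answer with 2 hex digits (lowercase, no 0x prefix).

Key decimal bytes [177, 250, 190, 172] = b1 fa be ac is 4 bytes ≤ B = 5; zero-pad to 5 bytes: K' = b1 fa be ac 00.
K' ⊕ ipad = 87 cc 88 9a 36.  K' ⊕ opad = ed a6 e2 f0 5c.
Inner input = (K'⊕ipad) ∥ m = 87 cc 88 9a 36 ∥ 0b f1 26.
Inner hash: sum = 135+204+136+154+54+11+241+38 = 973; mod 256 = 205 → cd.
Outer input = (K'⊕opad) ∥ inner = ed a6 e2 f0 5c ∥ cd.
Outer hash (tag): sum = 237+166+226+240+92+205 = 1166; mod 256 = 142 → 8e.

8e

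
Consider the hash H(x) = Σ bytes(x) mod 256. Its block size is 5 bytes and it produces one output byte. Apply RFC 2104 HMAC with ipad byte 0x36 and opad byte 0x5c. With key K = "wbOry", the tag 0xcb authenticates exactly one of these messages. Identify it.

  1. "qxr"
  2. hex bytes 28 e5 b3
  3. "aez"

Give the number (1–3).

1

Key "wbOry" = 77 62 4f 72 79 is exactly B = 5 bytes: K' = 77 62 4f 72 79.
K' ⊕ ipad = 41 54 79 44 4f; K' ⊕ opad = 2b 3e 13 2e 25.
m1: inner = H(41 54 79 44 4f 71 78 72) = fc; tag = H(2b 3e 13 2e 25 fc) = cb ← matches
m2: inner = H(41 54 79 44 4f 28 e5 b3) = 61; tag = H(2b 3e 13 2e 25 61) = 30
m3: inner = H(41 54 79 44 4f 61 65 7a) = e1; tag = H(2b 3e 13 2e 25 e1) = b0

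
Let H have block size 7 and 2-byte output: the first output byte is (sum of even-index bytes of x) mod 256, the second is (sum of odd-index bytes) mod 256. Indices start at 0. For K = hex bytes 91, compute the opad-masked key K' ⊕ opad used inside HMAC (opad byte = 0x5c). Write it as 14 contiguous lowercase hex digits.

Key hex bytes 91 is 1 byte ≤ B = 7; zero-pad to 7 bytes: K' = 91 00 00 00 00 00 00.
XOR each byte with 0x5c: 91⊕5c=cd, 00⊕5c=5c, 00⊕5c=5c, 00⊕5c=5c, 00⊕5c=5c, 00⊕5c=5c, 00⊕5c=5c.

cd5c5c5c5c5c5c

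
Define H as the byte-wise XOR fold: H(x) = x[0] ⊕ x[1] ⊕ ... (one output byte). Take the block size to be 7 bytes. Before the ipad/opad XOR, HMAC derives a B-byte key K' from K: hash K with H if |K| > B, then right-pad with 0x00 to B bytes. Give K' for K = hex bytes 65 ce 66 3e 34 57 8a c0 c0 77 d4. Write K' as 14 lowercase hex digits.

b9000000000000

|K| = 11 > B = 7, so first hash the key.
H(K): XOR 65⊕ce⊕66⊕3e⊕34⊕57⊕8a⊕c0⊕c0⊕77⊕d4 = b9.
Zero-pad H(K) = b9 to 7 bytes: K' = b9 00 00 00 00 00 00.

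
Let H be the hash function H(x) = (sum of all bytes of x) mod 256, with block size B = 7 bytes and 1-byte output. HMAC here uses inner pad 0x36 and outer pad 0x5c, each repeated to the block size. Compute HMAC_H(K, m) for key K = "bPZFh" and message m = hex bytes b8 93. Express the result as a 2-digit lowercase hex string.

01

Key "bPZFh" = 62 50 5a 46 68 is 5 bytes ≤ B = 7; zero-pad to 7 bytes: K' = 62 50 5a 46 68 00 00.
K' ⊕ ipad = 54 66 6c 70 5e 36 36.  K' ⊕ opad = 3e 0c 06 1a 34 5c 5c.
Inner input = (K'⊕ipad) ∥ m = 54 66 6c 70 5e 36 36 ∥ b8 93.
Inner hash: sum = 84+102+108+112+94+54+54+184+147 = 939; mod 256 = 171 → ab.
Outer input = (K'⊕opad) ∥ inner = 3e 0c 06 1a 34 5c 5c ∥ ab.
Outer hash (tag): sum = 62+12+6+26+52+92+92+171 = 513; mod 256 = 1 → 01.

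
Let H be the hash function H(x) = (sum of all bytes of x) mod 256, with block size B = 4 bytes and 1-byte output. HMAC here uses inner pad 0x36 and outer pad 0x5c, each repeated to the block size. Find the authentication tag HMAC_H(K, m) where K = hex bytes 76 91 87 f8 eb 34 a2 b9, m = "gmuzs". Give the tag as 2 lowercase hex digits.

Key hex bytes 76 91 87 f8 eb 34 a2 b9 is 8 bytes > B = 4, so hash it first: H(key) = 00, then zero-pad to 4 bytes: K' = 00 00 00 00.
K' ⊕ ipad = 36 36 36 36.  K' ⊕ opad = 5c 5c 5c 5c.
Inner input = (K'⊕ipad) ∥ m = 36 36 36 36 ∥ 67 6d 75 7a 73.
Inner hash: sum = 54+54+54+54+103+109+117+122+115 = 782; mod 256 = 14 → 0e.
Outer input = (K'⊕opad) ∥ inner = 5c 5c 5c 5c ∥ 0e.
Outer hash (tag): sum = 92+92+92+92+14 = 382; mod 256 = 126 → 7e.

7e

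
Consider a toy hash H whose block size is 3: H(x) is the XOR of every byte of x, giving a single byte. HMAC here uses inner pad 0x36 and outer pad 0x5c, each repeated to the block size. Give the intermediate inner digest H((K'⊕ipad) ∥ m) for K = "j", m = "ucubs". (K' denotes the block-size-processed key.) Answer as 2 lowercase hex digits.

Key "j" = 6a is 1 byte ≤ B = 3; zero-pad to 3 bytes: K' = 6a 00 00.
K' ⊕ ipad = 5c 36 36.
Inner input = 5c 36 36 ∥ 75 63 75 62 73.
Inner hash: XOR 5c⊕36⊕36⊕75⊕63⊕75⊕62⊕73 = 2e.

2e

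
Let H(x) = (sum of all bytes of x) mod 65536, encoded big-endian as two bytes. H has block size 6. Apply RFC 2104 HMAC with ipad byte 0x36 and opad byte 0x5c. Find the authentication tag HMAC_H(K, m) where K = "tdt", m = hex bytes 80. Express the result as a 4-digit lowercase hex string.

0295

Key "tdt" = 74 64 74 is 3 bytes ≤ B = 6; zero-pad to 6 bytes: K' = 74 64 74 00 00 00.
K' ⊕ ipad = 42 52 42 36 36 36.  K' ⊕ opad = 28 38 28 5c 5c 5c.
Inner input = (K'⊕ipad) ∥ m = 42 52 42 36 36 36 ∥ 80.
Inner hash: sum = 66+82+66+54+54+54+128 = 504 → 01 f8.
Outer input = (K'⊕opad) ∥ inner = 28 38 28 5c 5c 5c ∥ 01 f8.
Outer hash (tag): sum = 40+56+40+92+92+92+1+248 = 661 → 02 95.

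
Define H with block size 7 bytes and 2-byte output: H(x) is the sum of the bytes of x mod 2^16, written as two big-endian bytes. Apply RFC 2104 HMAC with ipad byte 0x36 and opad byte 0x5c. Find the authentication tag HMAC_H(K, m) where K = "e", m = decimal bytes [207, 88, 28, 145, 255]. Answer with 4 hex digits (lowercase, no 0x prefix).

02cf

Key "e" = 65 is 1 byte ≤ B = 7; zero-pad to 7 bytes: K' = 65 00 00 00 00 00 00.
K' ⊕ ipad = 53 36 36 36 36 36 36.  K' ⊕ opad = 39 5c 5c 5c 5c 5c 5c.
Inner input = (K'⊕ipad) ∥ m = 53 36 36 36 36 36 36 ∥ cf 58 1c 91 ff.
Inner hash: sum = 83+54+54+54+54+54+54+207+88+28+145+255 = 1130 → 04 6a.
Outer input = (K'⊕opad) ∥ inner = 39 5c 5c 5c 5c 5c 5c ∥ 04 6a.
Outer hash (tag): sum = 57+92+92+92+92+92+92+4+106 = 719 → 02 cf.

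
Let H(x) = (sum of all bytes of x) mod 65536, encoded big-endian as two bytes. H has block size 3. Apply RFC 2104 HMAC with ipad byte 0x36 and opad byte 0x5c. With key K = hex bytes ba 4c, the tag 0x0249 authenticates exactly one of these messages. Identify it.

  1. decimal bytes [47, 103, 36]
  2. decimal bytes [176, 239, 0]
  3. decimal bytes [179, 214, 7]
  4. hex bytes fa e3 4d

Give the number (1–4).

Key hex bytes ba 4c is 2 bytes ≤ B = 3; zero-pad to 3 bytes: K' = ba 4c 00.
K' ⊕ ipad = 8c 7a 36; K' ⊕ opad = e6 10 5c.
m1: inner = H(8c 7a 36 2f 67 24) = 01 f6; tag = H(e6 10 5c 01 f6) = 0249 ← matches
m2: inner = H(8c 7a 36 b0 ef 00) = 02 db; tag = H(e6 10 5c 02 db) = 022f
m3: inner = H(8c 7a 36 b3 d6 07) = 02 cc; tag = H(e6 10 5c 02 cc) = 0220
m4: inner = H(8c 7a 36 fa e3 4d) = 03 66; tag = H(e6 10 5c 03 66) = 01bb

1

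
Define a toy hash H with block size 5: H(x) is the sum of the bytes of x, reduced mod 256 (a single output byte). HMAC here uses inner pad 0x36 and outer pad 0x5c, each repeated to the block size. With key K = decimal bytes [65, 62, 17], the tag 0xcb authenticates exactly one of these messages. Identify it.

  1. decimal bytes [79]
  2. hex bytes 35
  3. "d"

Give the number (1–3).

2

Key decimal bytes [65, 62, 17] = 41 3e 11 is 3 bytes ≤ B = 5; zero-pad to 5 bytes: K' = 41 3e 11 00 00.
K' ⊕ ipad = 77 08 27 36 36; K' ⊕ opad = 1d 62 4d 5c 5c.
m1: inner = H(77 08 27 36 36 4f) = 61; tag = H(1d 62 4d 5c 5c 61) = e5
m2: inner = H(77 08 27 36 36 35) = 47; tag = H(1d 62 4d 5c 5c 47) = cb ← matches
m3: inner = H(77 08 27 36 36 64) = 76; tag = H(1d 62 4d 5c 5c 76) = fa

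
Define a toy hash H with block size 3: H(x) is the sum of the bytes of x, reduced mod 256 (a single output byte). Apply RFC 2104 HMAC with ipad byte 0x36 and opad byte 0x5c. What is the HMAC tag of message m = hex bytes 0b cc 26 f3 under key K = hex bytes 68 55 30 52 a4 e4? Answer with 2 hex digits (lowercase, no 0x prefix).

a0

Key hex bytes 68 55 30 52 a4 e4 is 6 bytes > B = 3, so hash it first: H(key) = c7, then zero-pad to 3 bytes: K' = c7 00 00.
K' ⊕ ipad = f1 36 36.  K' ⊕ opad = 9b 5c 5c.
Inner input = (K'⊕ipad) ∥ m = f1 36 36 ∥ 0b cc 26 f3.
Inner hash: sum = 241+54+54+11+204+38+243 = 845; mod 256 = 77 → 4d.
Outer input = (K'⊕opad) ∥ inner = 9b 5c 5c ∥ 4d.
Outer hash (tag): sum = 155+92+92+77 = 416; mod 256 = 160 → a0.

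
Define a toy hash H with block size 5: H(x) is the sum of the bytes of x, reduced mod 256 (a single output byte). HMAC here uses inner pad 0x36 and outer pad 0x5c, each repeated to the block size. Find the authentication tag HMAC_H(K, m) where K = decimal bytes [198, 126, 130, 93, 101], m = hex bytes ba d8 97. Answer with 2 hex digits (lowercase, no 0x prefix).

Key decimal bytes [198, 126, 130, 93, 101] = c6 7e 82 5d 65 is exactly B = 5 bytes: K' = c6 7e 82 5d 65.
K' ⊕ ipad = f0 48 b4 6b 53.  K' ⊕ opad = 9a 22 de 01 39.
Inner input = (K'⊕ipad) ∥ m = f0 48 b4 6b 53 ∥ ba d8 97.
Inner hash: sum = 240+72+180+107+83+186+216+151 = 1235; mod 256 = 211 → d3.
Outer input = (K'⊕opad) ∥ inner = 9a 22 de 01 39 ∥ d3.
Outer hash (tag): sum = 154+34+222+1+57+211 = 679; mod 256 = 167 → a7.

a7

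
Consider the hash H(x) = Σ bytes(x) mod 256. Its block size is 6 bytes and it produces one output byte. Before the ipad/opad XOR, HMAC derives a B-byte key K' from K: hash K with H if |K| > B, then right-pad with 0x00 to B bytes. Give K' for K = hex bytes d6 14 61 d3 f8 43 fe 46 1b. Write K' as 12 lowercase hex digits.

b80000000000

|K| = 9 > B = 6, so first hash the key.
H(K): sum = 214+20+97+211+248+67+254+70+27 = 1208; mod 256 = 184 → b8.
Zero-pad H(K) = b8 to 6 bytes: K' = b8 00 00 00 00 00.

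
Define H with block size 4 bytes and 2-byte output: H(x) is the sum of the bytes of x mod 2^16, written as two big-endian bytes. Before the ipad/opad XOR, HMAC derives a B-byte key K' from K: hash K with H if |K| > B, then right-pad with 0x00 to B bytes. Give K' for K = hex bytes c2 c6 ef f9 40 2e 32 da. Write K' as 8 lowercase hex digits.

|K| = 8 > B = 4, so first hash the key.
H(K): sum = 194+198+239+249+64+46+50+218 = 1258 → 04 ea.
Zero-pad H(K) = 04 ea to 4 bytes: K' = 04 ea 00 00.

04ea0000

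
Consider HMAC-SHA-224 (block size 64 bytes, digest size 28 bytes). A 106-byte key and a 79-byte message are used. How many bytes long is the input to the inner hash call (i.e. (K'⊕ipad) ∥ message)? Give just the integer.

143

Key is 106 > 64 bytes, so it is hashed to 28 bytes then zero-padded to 64: |K'| = 64.
Inner input = (K'⊕ipad) ∥ m → 64 + 79 = 143 bytes.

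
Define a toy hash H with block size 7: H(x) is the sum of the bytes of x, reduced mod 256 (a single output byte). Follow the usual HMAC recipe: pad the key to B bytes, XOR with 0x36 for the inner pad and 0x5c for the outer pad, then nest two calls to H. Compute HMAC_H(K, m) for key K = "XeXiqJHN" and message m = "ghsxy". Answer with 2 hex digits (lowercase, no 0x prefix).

Key "XeXiqJHN" = 58 65 58 69 71 4a 48 4e is 8 bytes > B = 7, so hash it first: H(key) = cf, then zero-pad to 7 bytes: K' = cf 00 00 00 00 00 00.
K' ⊕ ipad = f9 36 36 36 36 36 36.  K' ⊕ opad = 93 5c 5c 5c 5c 5c 5c.
Inner input = (K'⊕ipad) ∥ m = f9 36 36 36 36 36 36 ∥ 67 68 73 78 79.
Inner hash: sum = 249+54+54+54+54+54+54+103+104+115+120+121 = 1136; mod 256 = 112 → 70.
Outer input = (K'⊕opad) ∥ inner = 93 5c 5c 5c 5c 5c 5c ∥ 70.
Outer hash (tag): sum = 147+92+92+92+92+92+92+112 = 811; mod 256 = 43 → 2b.

2b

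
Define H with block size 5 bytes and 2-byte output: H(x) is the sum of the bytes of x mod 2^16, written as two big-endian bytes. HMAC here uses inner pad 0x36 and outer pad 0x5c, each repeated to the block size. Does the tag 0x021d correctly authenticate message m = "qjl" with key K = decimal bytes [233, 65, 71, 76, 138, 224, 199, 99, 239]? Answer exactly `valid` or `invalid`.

Key decimal bytes [233, 65, 71, 76, 138, 224, 199, 99, 239] = e9 41 47 4c 8a e0 c7 63 ef is 9 bytes > B = 5, so hash it first: H(key) = 05 40, then zero-pad to 5 bytes: K' = 05 40 00 00 00.
K' ⊕ ipad = 33 76 36 36 36; K' ⊕ opad = 59 1c 5c 5c 5c.
Inner hash: sum = 51+118+54+54+54+113+106+108 = 658 → 02 92.
Outer hash (recomputed tag): sum = 89+28+92+92+92+2+146 = 541 → 02 1d.
Recomputed tag = 021d; claimed = 021d → match.

valid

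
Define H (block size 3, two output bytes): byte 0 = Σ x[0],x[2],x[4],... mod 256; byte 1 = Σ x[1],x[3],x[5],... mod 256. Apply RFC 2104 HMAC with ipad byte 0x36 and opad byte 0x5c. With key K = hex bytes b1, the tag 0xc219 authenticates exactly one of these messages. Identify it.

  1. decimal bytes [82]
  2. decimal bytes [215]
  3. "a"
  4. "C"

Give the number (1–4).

Key hex bytes b1 is 1 byte ≤ B = 3; zero-pad to 3 bytes: K' = b1 00 00.
K' ⊕ ipad = 87 36 36; K' ⊕ opad = ed 5c 5c.
m1: inner = H(87 36 36 52) = bd 88; tag = H(ed 5c 5c bd 88) = d119
m2: inner = H(87 36 36 d7) = bd 0d; tag = H(ed 5c 5c bd 0d) = 5619
m3: inner = H(87 36 36 61) = bd 97; tag = H(ed 5c 5c bd 97) = e019
m4: inner = H(87 36 36 43) = bd 79; tag = H(ed 5c 5c bd 79) = c219 ← matches

4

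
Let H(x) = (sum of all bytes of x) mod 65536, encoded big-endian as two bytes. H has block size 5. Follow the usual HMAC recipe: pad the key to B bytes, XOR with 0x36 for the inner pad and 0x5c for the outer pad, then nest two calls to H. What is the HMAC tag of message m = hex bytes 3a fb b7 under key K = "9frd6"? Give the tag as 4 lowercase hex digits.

Key "9frd6" = 39 66 72 64 36 is exactly B = 5 bytes: K' = 39 66 72 64 36.
K' ⊕ ipad = 0f 50 44 52 00.  K' ⊕ opad = 65 3a 2e 38 6a.
Inner input = (K'⊕ipad) ∥ m = 0f 50 44 52 00 ∥ 3a fb b7.
Inner hash: sum = 15+80+68+82+0+58+251+183 = 737 → 02 e1.
Outer input = (K'⊕opad) ∥ inner = 65 3a 2e 38 6a ∥ 02 e1.
Outer hash (tag): sum = 101+58+46+56+106+2+225 = 594 → 02 52.

0252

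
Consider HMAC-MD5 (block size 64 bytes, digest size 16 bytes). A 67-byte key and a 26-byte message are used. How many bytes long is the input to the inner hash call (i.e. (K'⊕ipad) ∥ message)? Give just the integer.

Key is 67 > 64 bytes, so it is hashed to 16 bytes then zero-padded to 64: |K'| = 64.
Inner input = (K'⊕ipad) ∥ m → 64 + 26 = 90 bytes.

90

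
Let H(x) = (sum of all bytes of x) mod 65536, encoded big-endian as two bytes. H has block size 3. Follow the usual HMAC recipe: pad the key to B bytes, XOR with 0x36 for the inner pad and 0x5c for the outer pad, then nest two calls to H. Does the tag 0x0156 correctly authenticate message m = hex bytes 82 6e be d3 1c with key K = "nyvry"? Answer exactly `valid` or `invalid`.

Key "nyvry" = 6e 79 76 72 79 is 5 bytes > B = 3, so hash it first: H(key) = 02 48, then zero-pad to 3 bytes: K' = 02 48 00.
K' ⊕ ipad = 34 7e 36; K' ⊕ opad = 5e 14 5c.
Inner hash: sum = 52+126+54+130+110+190+211+28 = 901 → 03 85.
Outer hash (recomputed tag): sum = 94+20+92+3+133 = 342 → 01 56.
Recomputed tag = 0156; claimed = 0156 → match.

valid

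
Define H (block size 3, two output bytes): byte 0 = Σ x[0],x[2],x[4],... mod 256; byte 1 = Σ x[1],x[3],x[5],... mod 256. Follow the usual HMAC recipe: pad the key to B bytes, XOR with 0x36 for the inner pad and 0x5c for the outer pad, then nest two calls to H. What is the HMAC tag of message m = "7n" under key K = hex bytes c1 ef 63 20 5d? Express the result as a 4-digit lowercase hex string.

a9ae

Key hex bytes c1 ef 63 20 5d is 5 bytes > B = 3, so hash it first: H(key) = 81 0f, then zero-pad to 3 bytes: K' = 81 0f 00.
K' ⊕ ipad = b7 39 36.  K' ⊕ opad = dd 53 5c.
Inner input = (K'⊕ipad) ∥ m = b7 39 36 ∥ 37 6e.
Inner hash: even-index sum = 347 mod 256 = 91; odd-index sum = 112 mod 256 = 112 → 5b 70.
Outer input = (K'⊕opad) ∥ inner = dd 53 5c ∥ 5b 70.
Outer hash (tag): even-index sum = 425 mod 256 = 169; odd-index sum = 174 mod 256 = 174 → a9 ae.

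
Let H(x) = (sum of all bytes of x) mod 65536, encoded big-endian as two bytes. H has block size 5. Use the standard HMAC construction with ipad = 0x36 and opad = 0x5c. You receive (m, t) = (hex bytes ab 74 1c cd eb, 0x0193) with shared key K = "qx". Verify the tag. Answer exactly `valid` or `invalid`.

Key "qx" = 71 78 is 2 bytes ≤ B = 5; zero-pad to 5 bytes: K' = 71 78 00 00 00.
K' ⊕ ipad = 47 4e 36 36 36; K' ⊕ opad = 2d 24 5c 5c 5c.
Inner hash: sum = 71+78+54+54+54+171+116+28+205+235 = 1066 → 04 2a.
Outer hash (recomputed tag): sum = 45+36+92+92+92+4+42 = 403 → 01 93.
Recomputed tag = 0193; claimed = 0193 → match.

valid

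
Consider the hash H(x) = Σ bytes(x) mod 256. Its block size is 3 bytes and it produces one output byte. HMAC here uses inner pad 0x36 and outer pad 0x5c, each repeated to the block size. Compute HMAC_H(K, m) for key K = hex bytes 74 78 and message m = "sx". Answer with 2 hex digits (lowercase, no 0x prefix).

59

Key hex bytes 74 78 is 2 bytes ≤ B = 3; zero-pad to 3 bytes: K' = 74 78 00.
K' ⊕ ipad = 42 4e 36.  K' ⊕ opad = 28 24 5c.
Inner input = (K'⊕ipad) ∥ m = 42 4e 36 ∥ 73 78.
Inner hash: sum = 66+78+54+115+120 = 433; mod 256 = 177 → b1.
Outer input = (K'⊕opad) ∥ inner = 28 24 5c ∥ b1.
Outer hash (tag): sum = 40+36+92+177 = 345; mod 256 = 89 → 59.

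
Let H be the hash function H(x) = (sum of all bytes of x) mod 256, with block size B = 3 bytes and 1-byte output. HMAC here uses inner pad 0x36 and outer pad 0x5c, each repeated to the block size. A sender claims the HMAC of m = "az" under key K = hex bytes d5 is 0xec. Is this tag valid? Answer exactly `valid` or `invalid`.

Key hex bytes d5 is 1 byte ≤ B = 3; zero-pad to 3 bytes: K' = d5 00 00.
K' ⊕ ipad = e3 36 36; K' ⊕ opad = 89 5c 5c.
Inner hash: sum = 227+54+54+97+122 = 554; mod 256 = 42 → 2a.
Outer hash (recomputed tag): sum = 137+92+92+42 = 363; mod 256 = 107 → 6b.
Recomputed tag = 6b; claimed = ec → mismatch.

invalid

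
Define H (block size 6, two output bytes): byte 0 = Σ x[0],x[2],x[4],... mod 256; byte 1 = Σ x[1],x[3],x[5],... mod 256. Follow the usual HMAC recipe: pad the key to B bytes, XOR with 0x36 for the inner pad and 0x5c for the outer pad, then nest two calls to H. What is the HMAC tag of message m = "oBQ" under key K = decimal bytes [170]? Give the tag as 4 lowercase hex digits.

Key decimal bytes [170] = aa is 1 byte ≤ B = 6; zero-pad to 6 bytes: K' = aa 00 00 00 00 00.
K' ⊕ ipad = 9c 36 36 36 36 36.  K' ⊕ opad = f6 5c 5c 5c 5c 5c.
Inner input = (K'⊕ipad) ∥ m = 9c 36 36 36 36 36 ∥ 6f 42 51.
Inner hash: even-index sum = 456 mod 256 = 200; odd-index sum = 228 mod 256 = 228 → c8 e4.
Outer input = (K'⊕opad) ∥ inner = f6 5c 5c 5c 5c 5c ∥ c8 e4.
Outer hash (tag): even-index sum = 630 mod 256 = 118; odd-index sum = 504 mod 256 = 248 → 76 f8.

76f8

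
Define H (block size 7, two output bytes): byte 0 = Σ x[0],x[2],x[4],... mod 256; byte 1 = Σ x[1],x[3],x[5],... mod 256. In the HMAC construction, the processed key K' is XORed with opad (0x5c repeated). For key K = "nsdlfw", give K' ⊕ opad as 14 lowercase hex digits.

322f38303a2b5c

Key "nsdlfw" = 6e 73 64 6c 66 77 is 6 bytes ≤ B = 7; zero-pad to 7 bytes: K' = 6e 73 64 6c 66 77 00.
XOR each byte with 0x5c: 6e⊕5c=32, 73⊕5c=2f, 64⊕5c=38, 6c⊕5c=30, 66⊕5c=3a, 77⊕5c=2b, 00⊕5c=5c.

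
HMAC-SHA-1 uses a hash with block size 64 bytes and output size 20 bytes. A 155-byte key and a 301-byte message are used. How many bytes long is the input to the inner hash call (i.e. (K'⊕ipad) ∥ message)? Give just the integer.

365

Key is 155 > 64 bytes, so it is hashed to 20 bytes then zero-padded to 64: |K'| = 64.
Inner input = (K'⊕ipad) ∥ m → 64 + 301 = 365 bytes.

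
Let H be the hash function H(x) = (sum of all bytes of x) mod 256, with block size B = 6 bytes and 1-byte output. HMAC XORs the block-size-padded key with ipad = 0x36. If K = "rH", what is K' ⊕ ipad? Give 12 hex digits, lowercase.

Key "rH" = 72 48 is 2 bytes ≤ B = 6; zero-pad to 6 bytes: K' = 72 48 00 00 00 00.
XOR each byte with 0x36: 72⊕36=44, 48⊕36=7e, 00⊕36=36, 00⊕36=36, 00⊕36=36, 00⊕36=36.

447e36363636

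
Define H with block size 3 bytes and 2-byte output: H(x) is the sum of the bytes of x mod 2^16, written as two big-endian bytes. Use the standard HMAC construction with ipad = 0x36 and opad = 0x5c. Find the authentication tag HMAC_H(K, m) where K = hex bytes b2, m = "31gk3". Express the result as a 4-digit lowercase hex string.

Key hex bytes b2 is 1 byte ≤ B = 3; zero-pad to 3 bytes: K' = b2 00 00.
K' ⊕ ipad = 84 36 36.  K' ⊕ opad = ee 5c 5c.
Inner input = (K'⊕ipad) ∥ m = 84 36 36 ∥ 33 31 67 6b 33.
Inner hash: sum = 132+54+54+51+49+103+107+51 = 601 → 02 59.
Outer input = (K'⊕opad) ∥ inner = ee 5c 5c ∥ 02 59.
Outer hash (tag): sum = 238+92+92+2+89 = 513 → 02 01.

0201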